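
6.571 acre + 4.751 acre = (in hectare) 4.582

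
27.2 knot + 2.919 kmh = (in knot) 28.78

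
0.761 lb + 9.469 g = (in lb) 0.7819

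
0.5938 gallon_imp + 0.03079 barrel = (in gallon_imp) 1.671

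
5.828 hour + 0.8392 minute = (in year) 0.0006669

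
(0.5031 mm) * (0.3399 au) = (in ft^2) 2.754e+08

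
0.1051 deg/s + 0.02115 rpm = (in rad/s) 0.004049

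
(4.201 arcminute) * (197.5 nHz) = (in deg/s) 1.383e-08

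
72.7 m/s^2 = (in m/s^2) 72.7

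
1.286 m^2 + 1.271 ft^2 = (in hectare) 0.0001404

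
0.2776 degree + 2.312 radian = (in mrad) 2317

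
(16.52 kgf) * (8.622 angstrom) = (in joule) 1.397e-07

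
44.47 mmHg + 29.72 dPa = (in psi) 0.8603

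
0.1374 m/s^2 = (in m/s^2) 0.1374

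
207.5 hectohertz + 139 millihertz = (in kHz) 20.75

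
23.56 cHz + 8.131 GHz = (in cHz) 8.131e+11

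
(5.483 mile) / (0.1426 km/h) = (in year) 0.007064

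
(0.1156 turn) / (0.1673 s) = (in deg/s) 248.8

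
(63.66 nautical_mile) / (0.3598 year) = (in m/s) 0.01039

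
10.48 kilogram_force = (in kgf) 10.48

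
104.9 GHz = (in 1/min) 6.294e+12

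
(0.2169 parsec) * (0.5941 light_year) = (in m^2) 3.762e+31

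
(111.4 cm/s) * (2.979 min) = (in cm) 1.991e+04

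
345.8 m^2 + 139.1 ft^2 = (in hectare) 0.03587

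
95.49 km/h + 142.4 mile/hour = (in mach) 0.2649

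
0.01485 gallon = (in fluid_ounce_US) 1.901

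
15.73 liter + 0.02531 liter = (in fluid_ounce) 532.8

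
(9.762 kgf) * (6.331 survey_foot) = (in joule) 184.7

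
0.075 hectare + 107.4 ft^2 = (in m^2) 760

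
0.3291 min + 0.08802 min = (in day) 0.0002897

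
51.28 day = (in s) 4.431e+06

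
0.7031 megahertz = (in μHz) 7.031e+11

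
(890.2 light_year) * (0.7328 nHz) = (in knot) 1.2e+10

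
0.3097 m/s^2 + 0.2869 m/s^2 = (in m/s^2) 0.5966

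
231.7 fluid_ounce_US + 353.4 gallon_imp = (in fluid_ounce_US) 5.456e+04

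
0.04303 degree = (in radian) 0.000751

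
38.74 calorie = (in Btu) 0.1536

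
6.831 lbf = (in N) 30.39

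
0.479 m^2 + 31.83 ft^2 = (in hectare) 0.0003436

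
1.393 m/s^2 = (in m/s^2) 1.393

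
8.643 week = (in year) 0.1658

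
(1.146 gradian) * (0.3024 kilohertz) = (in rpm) 51.98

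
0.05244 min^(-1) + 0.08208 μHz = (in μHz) 874.1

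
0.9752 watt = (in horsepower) 0.001308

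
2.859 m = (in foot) 9.38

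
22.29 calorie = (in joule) 93.26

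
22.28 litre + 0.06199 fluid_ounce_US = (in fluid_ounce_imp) 784.2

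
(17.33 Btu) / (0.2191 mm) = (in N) 8.345e+07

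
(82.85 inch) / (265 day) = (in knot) 1.787e-07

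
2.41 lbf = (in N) 10.72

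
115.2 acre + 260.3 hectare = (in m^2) 3.069e+06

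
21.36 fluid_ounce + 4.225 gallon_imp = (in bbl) 0.1248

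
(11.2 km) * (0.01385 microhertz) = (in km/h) 0.0005584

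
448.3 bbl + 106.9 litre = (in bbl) 449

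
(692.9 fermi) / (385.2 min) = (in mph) 6.706e-17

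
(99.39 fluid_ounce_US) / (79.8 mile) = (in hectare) 2.289e-12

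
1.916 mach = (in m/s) 652.4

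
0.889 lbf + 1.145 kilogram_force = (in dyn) 1.518e+06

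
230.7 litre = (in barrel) 1.451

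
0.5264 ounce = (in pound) 0.0329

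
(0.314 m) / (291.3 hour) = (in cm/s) 2.994e-05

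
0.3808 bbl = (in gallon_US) 15.99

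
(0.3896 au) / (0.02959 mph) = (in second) 4.406e+12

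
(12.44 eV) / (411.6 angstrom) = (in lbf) 1.089e-11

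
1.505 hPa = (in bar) 0.001505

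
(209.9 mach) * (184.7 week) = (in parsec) 0.0002587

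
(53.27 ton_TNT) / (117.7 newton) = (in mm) 1.894e+12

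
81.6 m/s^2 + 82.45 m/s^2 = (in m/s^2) 164.1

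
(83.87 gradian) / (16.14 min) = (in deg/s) 0.07795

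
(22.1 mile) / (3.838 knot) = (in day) 0.2085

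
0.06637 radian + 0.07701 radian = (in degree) 8.215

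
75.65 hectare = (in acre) 186.9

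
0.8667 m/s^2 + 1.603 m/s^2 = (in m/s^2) 2.47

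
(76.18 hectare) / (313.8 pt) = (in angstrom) 6.882e+16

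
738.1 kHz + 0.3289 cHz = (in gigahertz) 0.0007381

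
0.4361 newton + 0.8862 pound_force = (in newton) 4.378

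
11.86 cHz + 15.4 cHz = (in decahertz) 0.02726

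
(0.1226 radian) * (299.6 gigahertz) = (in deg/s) 2.105e+12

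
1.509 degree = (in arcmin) 90.54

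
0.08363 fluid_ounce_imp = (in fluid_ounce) 0.08035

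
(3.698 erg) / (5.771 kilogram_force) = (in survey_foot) 2.144e-08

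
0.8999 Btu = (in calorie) 226.9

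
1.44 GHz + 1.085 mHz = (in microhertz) 1.44e+15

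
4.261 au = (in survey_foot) 2.091e+12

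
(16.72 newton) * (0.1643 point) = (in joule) 0.0009691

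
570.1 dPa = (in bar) 0.0005701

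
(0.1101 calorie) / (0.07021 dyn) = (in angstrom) 6.561e+15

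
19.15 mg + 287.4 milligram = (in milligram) 306.5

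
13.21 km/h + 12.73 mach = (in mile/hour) 9704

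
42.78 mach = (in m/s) 1.457e+04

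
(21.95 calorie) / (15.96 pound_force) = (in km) 0.001294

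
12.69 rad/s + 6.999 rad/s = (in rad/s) 19.69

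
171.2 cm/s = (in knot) 3.328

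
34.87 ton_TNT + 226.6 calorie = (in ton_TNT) 34.87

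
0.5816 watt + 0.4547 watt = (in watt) 1.036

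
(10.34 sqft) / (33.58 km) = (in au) 1.912e-16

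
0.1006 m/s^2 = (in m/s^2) 0.1006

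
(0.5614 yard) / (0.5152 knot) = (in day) 2.242e-05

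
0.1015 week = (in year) 0.001947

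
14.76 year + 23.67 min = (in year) 14.76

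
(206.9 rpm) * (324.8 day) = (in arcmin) 2.09e+12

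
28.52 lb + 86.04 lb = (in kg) 51.96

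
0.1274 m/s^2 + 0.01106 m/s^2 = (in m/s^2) 0.1385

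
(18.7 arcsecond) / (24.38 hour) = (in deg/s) 5.918e-08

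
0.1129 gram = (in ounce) 0.003982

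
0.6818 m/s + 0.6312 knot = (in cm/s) 100.7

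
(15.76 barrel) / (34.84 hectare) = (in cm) 0.0007192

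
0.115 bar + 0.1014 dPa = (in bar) 0.115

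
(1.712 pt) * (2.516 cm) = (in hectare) 1.52e-09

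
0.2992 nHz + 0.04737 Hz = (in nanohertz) 4.737e+07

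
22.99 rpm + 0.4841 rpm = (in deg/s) 140.8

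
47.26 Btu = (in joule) 4.986e+04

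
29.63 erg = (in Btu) 2.808e-09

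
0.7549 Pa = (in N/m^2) 0.7549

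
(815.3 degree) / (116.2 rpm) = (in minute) 0.01949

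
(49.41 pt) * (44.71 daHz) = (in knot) 15.15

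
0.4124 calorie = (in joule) 1.725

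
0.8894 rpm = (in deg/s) 5.336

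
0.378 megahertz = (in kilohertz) 378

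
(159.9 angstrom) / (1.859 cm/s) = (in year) 2.727e-14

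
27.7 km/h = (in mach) 0.0226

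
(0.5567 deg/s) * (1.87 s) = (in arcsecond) 3748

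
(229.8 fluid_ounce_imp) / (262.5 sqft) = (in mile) 1.664e-07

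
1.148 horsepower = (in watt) 856.1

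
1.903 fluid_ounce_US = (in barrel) 0.000354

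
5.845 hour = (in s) 2.104e+04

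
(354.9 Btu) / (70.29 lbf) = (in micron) 1.198e+09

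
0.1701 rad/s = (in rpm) 1.624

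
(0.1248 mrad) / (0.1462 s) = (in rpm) 0.008152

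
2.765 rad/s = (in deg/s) 158.4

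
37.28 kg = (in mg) 3.728e+07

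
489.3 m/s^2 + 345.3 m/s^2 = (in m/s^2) 834.6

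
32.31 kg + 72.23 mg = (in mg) 3.231e+07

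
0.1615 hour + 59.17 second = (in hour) 0.1779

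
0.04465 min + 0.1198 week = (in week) 0.1198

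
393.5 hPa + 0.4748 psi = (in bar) 0.4262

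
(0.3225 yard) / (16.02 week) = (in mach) 8.939e-11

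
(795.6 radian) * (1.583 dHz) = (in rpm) 1203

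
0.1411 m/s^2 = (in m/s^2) 0.1411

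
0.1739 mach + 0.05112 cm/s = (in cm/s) 5921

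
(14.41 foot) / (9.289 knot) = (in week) 1.52e-06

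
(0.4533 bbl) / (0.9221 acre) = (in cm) 0.001931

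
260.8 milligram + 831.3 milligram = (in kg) 0.001092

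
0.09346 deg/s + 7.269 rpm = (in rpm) 7.285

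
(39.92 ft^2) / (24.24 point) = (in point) 1.229e+06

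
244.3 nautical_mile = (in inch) 1.781e+07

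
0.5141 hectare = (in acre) 1.27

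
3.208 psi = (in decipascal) 2.212e+05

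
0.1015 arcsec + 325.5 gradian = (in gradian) 325.5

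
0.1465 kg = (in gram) 146.5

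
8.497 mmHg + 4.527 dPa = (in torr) 8.5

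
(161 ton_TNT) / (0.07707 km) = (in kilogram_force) 8.913e+08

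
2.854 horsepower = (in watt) 2128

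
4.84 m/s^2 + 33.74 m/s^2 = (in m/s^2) 38.58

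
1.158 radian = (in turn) 0.1843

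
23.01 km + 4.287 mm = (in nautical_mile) 12.42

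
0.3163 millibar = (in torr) 0.2372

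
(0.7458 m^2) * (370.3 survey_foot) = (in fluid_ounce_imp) 2.963e+06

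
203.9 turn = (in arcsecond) 2.643e+08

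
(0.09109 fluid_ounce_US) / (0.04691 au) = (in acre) 9.486e-20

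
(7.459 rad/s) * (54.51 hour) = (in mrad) 1.464e+09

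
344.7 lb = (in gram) 1.564e+05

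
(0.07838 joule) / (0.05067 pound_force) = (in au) 2.325e-12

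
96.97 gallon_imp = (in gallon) 116.5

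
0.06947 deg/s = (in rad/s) 0.001212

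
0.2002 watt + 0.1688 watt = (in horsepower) 0.0004948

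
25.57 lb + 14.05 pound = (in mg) 1.797e+07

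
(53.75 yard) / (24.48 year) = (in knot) 1.238e-07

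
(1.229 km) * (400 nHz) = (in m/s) 0.0004916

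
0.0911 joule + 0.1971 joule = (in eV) 1.799e+18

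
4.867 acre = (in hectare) 1.97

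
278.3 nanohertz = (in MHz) 2.783e-13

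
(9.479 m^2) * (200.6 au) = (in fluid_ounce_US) 9.619e+18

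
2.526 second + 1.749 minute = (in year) 3.408e-06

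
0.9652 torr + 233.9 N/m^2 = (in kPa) 0.3626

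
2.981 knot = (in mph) 3.43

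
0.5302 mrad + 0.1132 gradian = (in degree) 0.1323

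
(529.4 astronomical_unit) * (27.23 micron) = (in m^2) 2.157e+09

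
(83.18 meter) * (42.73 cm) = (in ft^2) 382.6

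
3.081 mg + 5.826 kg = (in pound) 12.84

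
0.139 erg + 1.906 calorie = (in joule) 7.975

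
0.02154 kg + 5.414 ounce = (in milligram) 1.75e+05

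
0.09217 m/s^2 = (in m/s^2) 0.09217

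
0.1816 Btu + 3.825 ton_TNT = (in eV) 9.989e+28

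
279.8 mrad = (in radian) 0.2798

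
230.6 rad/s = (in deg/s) 1.321e+04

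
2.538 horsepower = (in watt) 1893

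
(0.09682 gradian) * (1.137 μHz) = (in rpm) 1.651e-08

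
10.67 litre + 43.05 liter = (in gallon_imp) 11.82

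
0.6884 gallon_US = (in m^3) 0.002606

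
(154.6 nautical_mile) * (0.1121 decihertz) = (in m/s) 3210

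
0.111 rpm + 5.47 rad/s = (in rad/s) 5.482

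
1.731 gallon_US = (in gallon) 1.731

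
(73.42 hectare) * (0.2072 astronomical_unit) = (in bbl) 1.431e+17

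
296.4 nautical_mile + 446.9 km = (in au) 6.657e-06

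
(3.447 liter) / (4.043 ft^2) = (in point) 26.01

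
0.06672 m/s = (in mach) 0.0001959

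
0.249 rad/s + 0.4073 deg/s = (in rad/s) 0.2561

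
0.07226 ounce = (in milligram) 2049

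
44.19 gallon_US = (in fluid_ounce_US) 5656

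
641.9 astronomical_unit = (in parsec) 0.003112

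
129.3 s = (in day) 0.001497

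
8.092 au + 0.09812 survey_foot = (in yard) 1.324e+12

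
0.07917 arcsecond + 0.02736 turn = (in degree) 9.85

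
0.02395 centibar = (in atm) 0.0002364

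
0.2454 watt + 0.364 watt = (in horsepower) 0.0008172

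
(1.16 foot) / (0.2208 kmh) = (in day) 6.672e-05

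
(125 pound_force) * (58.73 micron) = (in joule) 0.03266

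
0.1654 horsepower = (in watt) 123.3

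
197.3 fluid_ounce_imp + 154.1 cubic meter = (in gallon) 4.071e+04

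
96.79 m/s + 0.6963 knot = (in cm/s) 9715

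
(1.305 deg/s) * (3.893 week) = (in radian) 5.363e+04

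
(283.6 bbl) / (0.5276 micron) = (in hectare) 8546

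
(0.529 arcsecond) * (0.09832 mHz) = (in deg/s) 1.445e-08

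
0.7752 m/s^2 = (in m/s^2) 0.7752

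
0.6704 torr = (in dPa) 893.8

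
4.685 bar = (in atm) 4.624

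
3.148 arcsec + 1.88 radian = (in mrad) 1880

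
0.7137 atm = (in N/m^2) 7.232e+04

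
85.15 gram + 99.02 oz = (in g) 2892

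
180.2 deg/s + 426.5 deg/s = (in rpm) 101.1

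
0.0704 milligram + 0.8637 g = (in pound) 0.001904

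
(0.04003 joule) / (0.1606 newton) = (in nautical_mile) 0.0001346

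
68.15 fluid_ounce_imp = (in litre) 1.936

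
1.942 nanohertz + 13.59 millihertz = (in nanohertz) 1.359e+07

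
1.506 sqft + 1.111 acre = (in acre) 1.111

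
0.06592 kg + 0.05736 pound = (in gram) 91.94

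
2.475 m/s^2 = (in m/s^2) 2.475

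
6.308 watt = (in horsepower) 0.008459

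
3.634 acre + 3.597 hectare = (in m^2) 5.068e+04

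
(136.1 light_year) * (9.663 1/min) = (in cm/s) 2.074e+19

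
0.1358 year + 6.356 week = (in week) 13.44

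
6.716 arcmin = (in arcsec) 403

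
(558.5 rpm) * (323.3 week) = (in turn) 1.82e+09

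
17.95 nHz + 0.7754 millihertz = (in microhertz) 775.4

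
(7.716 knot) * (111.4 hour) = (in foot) 5.223e+06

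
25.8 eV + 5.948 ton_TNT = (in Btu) 2.359e+07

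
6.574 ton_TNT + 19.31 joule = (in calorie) 6.574e+09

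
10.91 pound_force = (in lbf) 10.91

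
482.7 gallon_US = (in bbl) 11.49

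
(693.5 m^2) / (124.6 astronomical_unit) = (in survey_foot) 1.221e-10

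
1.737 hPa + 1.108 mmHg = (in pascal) 321.4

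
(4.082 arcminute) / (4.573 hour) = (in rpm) 6.888e-07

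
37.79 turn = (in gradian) 1.512e+04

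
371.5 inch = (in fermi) 9.436e+15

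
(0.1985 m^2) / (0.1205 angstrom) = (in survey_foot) 5.405e+10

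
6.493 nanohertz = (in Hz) 6.493e-09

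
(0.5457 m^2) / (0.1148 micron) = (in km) 4753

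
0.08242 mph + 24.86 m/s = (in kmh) 89.63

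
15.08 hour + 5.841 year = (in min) 3.071e+06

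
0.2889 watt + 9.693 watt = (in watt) 9.982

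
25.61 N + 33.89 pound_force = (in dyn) 1.764e+07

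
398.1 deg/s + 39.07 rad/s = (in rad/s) 46.02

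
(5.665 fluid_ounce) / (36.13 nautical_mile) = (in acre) 6.187e-13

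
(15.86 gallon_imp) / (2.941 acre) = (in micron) 6.058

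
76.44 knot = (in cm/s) 3932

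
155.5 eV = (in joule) 2.491e-17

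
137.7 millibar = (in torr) 103.3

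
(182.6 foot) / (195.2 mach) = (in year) 2.655e-11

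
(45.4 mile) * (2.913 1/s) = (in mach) 625.1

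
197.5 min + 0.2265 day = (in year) 0.0009963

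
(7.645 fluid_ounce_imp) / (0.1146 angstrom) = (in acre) 4684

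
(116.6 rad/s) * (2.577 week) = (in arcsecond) 3.748e+13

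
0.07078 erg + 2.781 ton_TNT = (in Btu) 1.103e+07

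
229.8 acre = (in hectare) 93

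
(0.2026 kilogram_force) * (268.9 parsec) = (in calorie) 3.94e+18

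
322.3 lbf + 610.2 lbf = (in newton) 4148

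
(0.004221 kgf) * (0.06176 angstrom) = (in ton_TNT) 6.11e-23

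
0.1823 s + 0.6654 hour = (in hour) 0.6655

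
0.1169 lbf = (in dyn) 5.2e+04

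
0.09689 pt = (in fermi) 3.418e+10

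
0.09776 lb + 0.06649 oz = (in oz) 1.631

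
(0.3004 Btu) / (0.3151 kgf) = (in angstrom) 1.026e+12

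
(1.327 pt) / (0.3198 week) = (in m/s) 2.42e-09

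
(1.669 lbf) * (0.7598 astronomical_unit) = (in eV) 5.267e+30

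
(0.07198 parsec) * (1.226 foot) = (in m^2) 8.3e+14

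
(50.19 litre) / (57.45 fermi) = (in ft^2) 9.404e+12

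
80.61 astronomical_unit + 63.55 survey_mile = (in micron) 1.206e+19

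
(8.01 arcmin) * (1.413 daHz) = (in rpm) 0.3144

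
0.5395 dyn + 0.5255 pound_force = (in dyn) 2.338e+05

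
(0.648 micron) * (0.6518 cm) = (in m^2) 4.224e-09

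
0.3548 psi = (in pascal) 2446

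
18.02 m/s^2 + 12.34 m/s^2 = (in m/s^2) 30.36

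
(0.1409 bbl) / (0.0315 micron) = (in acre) 175.7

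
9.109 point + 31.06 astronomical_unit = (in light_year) 0.0004911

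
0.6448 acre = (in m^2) 2609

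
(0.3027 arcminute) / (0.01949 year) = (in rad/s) 1.433e-10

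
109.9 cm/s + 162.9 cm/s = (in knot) 5.303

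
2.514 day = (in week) 0.3591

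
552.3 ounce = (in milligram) 1.566e+07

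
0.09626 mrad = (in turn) 1.532e-05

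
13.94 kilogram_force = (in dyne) 1.367e+07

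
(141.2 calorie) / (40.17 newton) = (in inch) 579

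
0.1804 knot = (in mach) 0.0002726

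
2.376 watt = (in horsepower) 0.003186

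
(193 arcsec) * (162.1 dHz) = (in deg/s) 0.869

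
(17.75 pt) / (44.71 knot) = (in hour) 7.562e-08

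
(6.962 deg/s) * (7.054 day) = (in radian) 7.406e+04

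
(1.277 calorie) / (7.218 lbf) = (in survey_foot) 0.546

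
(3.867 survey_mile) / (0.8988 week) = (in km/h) 0.04121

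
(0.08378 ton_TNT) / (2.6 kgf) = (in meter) 1.375e+07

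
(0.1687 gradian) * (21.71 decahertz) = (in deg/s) 32.96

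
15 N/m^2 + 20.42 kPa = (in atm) 0.2017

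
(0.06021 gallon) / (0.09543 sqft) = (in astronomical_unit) 1.718e-13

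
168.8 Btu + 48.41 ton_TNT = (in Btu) 1.92e+08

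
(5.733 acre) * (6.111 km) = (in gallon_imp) 3.119e+10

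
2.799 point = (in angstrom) 9.874e+06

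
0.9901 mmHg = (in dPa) 1320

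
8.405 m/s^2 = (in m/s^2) 8.405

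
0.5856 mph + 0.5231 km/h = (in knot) 0.7913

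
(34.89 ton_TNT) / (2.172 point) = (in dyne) 1.905e+19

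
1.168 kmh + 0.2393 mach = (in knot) 159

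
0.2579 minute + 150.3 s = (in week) 0.0002741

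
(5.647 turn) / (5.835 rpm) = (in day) 0.0006721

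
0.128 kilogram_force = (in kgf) 0.128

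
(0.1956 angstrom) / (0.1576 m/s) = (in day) 1.436e-15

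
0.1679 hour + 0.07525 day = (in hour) 1.974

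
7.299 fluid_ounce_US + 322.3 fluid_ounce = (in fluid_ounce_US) 329.6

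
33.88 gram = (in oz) 1.195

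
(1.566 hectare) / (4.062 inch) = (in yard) 1.66e+05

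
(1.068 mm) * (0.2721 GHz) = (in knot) 5.649e+05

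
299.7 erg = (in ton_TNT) 7.163e-15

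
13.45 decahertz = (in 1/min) 8070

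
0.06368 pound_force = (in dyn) 2.833e+04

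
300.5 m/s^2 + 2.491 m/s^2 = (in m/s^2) 303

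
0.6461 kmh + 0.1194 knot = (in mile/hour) 0.5389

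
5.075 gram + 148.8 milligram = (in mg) 5224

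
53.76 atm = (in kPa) 5447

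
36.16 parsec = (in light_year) 117.9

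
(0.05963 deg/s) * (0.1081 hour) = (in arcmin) 1392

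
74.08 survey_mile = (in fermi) 1.192e+20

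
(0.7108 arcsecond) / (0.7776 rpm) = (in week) 6.997e-11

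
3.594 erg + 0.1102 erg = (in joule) 3.704e-07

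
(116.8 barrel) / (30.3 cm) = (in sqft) 659.7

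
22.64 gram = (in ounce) 0.7986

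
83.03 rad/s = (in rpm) 792.9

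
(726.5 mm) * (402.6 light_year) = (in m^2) 2.767e+18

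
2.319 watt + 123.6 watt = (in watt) 125.9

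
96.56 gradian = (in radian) 1.517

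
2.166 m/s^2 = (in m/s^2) 2.166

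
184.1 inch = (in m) 4.676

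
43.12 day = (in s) 3.726e+06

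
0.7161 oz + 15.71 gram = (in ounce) 1.27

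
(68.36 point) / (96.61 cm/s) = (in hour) 6.934e-06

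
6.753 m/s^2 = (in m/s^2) 6.753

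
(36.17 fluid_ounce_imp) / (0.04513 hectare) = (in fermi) 2.277e+09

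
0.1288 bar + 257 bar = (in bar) 257.1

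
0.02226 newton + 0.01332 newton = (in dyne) 3558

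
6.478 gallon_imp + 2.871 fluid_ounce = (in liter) 29.53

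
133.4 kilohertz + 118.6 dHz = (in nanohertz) 1.334e+14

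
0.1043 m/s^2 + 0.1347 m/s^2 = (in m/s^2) 0.239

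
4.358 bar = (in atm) 4.301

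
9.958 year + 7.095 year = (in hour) 1.494e+05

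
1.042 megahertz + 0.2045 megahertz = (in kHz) 1246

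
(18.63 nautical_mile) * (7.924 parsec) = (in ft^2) 9.081e+22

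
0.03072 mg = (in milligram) 0.03072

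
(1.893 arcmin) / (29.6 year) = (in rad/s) 5.899e-13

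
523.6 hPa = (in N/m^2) 5.236e+04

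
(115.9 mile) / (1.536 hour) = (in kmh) 121.4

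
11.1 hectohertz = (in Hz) 1110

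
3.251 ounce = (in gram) 92.16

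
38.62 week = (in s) 2.336e+07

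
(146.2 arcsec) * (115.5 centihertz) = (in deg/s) 0.04691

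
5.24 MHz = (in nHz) 5.24e+15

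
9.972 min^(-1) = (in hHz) 0.001662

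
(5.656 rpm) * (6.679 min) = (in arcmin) 8.16e+05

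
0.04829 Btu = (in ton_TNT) 1.218e-08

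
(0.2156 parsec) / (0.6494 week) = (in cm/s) 1.694e+12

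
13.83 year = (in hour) 1.212e+05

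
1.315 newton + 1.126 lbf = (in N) 6.324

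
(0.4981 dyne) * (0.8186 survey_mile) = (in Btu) 6.22e-06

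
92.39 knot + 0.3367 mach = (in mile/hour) 362.8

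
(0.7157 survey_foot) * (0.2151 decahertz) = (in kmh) 1.689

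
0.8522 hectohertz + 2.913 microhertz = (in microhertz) 8.522e+07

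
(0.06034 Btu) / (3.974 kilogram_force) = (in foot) 5.359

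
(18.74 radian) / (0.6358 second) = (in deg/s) 1689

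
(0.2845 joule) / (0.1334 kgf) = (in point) 616.5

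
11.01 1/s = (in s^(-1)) 11.01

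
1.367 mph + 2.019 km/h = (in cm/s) 117.2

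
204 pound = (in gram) 9.253e+04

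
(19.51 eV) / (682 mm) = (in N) 4.583e-18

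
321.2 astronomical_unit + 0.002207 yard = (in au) 321.2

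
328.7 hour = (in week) 1.957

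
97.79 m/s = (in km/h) 352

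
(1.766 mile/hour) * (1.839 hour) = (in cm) 5.227e+05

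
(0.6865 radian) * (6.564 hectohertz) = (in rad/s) 450.6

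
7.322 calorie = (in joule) 30.64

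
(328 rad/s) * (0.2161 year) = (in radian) 2.235e+09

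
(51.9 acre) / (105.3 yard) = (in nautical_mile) 1.178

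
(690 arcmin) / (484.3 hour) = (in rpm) 1.099e-06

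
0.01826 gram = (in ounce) 0.0006441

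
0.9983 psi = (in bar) 0.06883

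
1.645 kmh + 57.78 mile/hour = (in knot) 51.1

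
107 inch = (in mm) 2718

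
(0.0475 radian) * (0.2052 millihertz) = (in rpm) 9.308e-05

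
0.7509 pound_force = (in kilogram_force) 0.3406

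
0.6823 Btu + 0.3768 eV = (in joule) 719.9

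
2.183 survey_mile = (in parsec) 1.139e-13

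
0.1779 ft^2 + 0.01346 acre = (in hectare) 0.005449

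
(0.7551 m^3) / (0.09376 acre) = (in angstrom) 1.99e+07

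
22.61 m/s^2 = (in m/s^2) 22.61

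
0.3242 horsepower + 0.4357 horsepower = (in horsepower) 0.7599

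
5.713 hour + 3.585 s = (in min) 342.8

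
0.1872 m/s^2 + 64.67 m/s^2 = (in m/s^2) 64.86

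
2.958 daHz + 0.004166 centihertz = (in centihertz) 2958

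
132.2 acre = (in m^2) 5.35e+05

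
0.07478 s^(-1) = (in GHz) 7.478e-11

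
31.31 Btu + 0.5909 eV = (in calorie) 7895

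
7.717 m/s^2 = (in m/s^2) 7.717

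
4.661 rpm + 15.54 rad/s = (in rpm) 153.1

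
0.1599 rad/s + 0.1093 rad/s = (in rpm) 2.571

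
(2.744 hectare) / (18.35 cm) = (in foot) 4.906e+05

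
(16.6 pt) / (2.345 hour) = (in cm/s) 6.937e-05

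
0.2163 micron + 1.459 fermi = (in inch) 8.516e-06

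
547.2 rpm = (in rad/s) 57.3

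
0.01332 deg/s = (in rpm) 0.00222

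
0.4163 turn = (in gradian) 166.5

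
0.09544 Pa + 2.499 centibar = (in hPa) 24.99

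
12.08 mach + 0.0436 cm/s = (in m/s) 4113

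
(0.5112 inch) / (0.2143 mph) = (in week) 2.241e-07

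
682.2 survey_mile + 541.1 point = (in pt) 3.112e+09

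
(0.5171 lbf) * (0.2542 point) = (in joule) 0.0002063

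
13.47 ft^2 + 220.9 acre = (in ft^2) 9.622e+06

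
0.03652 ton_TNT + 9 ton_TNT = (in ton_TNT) 9.037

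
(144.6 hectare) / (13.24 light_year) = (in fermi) 1.154e+04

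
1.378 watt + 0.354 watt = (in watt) 1.732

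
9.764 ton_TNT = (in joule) 4.085e+10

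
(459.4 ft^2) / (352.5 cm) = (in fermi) 1.211e+16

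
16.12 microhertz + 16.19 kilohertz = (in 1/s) 1.619e+04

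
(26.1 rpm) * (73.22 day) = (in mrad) 1.729e+10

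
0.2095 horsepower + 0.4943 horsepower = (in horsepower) 0.7038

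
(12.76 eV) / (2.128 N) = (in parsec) 3.113e-35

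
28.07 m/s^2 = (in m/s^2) 28.07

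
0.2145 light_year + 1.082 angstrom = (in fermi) 2.029e+30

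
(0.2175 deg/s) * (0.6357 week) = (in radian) 1459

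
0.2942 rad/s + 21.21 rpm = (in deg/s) 144.1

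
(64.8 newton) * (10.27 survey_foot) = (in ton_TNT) 4.848e-08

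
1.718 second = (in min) 0.02863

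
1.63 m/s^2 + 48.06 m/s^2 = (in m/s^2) 49.69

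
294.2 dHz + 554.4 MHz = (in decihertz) 5.544e+09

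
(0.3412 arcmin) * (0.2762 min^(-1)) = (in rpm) 4.363e-06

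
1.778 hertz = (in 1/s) 1.778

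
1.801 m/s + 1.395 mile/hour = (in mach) 0.007121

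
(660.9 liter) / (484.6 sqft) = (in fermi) 1.468e+13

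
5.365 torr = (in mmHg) 5.365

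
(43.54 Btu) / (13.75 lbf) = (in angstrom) 7.511e+12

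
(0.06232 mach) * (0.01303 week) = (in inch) 6.584e+06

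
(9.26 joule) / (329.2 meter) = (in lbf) 0.006324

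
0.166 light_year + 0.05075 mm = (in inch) 6.183e+16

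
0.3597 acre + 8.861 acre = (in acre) 9.221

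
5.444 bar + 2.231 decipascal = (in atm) 5.373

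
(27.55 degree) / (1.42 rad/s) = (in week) 5.599e-07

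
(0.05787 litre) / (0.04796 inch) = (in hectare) 4.751e-06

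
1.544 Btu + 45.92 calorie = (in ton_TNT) 4.353e-07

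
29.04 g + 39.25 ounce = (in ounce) 40.27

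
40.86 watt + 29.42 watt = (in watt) 70.28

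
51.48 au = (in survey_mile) 4.785e+09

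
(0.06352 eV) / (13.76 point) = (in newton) 2.097e-18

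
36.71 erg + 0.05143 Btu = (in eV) 3.387e+20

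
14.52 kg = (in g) 1.452e+04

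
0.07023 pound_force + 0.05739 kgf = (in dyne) 8.752e+04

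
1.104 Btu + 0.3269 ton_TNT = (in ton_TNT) 0.3269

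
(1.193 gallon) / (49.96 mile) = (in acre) 1.388e-11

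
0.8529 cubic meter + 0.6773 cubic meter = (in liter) 1530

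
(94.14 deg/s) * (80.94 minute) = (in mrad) 7.979e+06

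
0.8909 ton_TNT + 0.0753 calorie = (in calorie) 8.909e+08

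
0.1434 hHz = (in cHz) 1434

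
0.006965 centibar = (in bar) 6.965e-05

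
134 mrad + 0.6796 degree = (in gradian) 9.286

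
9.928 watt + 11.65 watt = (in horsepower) 0.02894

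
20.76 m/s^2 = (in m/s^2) 20.76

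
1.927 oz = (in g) 54.63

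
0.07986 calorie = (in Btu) 0.0003167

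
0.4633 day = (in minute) 667.2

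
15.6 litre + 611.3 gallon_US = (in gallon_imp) 512.4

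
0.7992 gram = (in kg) 0.0007992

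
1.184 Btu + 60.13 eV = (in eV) 7.797e+21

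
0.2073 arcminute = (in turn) 9.597e-06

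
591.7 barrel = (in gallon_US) 2.485e+04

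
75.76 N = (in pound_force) 17.03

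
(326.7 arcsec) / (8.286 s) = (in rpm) 0.001825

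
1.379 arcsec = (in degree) 0.0003831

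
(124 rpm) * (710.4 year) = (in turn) 4.63e+10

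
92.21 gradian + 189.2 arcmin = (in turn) 0.2393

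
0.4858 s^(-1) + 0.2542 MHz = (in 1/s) 2.542e+05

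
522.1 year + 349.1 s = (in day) 1.906e+05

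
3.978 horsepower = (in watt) 2966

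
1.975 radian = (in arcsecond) 4.074e+05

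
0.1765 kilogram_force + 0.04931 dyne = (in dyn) 1.731e+05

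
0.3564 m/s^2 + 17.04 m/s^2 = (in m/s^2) 17.4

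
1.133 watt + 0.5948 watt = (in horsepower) 0.002317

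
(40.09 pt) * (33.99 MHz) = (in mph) 1.075e+06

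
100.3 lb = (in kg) 45.5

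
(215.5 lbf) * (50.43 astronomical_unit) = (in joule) 7.232e+15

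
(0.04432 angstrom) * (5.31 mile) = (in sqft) 4.077e-07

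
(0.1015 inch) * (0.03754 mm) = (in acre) 2.392e-11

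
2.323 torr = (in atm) 0.003057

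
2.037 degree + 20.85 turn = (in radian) 131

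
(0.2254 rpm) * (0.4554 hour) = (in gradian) 2464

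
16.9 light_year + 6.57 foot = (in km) 1.599e+14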